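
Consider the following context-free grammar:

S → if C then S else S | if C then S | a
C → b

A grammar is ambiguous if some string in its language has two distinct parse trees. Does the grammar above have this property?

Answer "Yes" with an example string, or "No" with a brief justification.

Yes - the string 'if b then a else if b then if b then a else a' has two distinct parse trees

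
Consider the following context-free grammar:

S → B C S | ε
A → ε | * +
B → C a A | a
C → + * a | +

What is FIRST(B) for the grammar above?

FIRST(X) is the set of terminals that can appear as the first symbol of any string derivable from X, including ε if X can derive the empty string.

We compute FIRST(B) using the standard algorithm.
FIRST(A) = {*, ε}
FIRST(B) = {+, a}
FIRST(C) = {+}
FIRST(S) = {+, a, ε}
Therefore, FIRST(B) = {+, a}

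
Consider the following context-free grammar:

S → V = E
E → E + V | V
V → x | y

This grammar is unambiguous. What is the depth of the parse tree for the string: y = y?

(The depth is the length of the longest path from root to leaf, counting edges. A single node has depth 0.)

3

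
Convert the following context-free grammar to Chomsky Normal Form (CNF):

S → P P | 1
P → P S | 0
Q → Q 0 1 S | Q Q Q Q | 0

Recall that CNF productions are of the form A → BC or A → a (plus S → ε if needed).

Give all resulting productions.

S → 1; P → 0; T0 → 0; T1 → 1; Q → 0; S → P P; P → P S; Q → Q X0; X0 → T0 X1; X1 → T1 S; Q → Q X2; X2 → Q X3; X3 → Q Q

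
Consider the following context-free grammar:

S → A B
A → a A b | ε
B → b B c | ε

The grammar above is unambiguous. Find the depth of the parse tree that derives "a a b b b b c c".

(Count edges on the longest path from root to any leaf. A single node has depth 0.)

4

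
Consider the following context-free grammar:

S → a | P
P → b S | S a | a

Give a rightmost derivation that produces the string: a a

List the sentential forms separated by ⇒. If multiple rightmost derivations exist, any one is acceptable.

S ⇒ P ⇒ S a ⇒ a a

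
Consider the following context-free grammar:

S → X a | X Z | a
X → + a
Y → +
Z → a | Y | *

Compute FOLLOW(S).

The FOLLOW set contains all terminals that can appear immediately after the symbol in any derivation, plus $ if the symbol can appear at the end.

We compute FOLLOW(S) using the standard algorithm.
FOLLOW(S) starts with {$}.
FIRST(S) = {+, a}
FIRST(X) = {+}
FIRST(Y) = {+}
FIRST(Z) = {*, +, a}
FOLLOW(S) = {$}
FOLLOW(X) = {*, +, a}
FOLLOW(Y) = {$}
FOLLOW(Z) = {$}
Therefore, FOLLOW(S) = {$}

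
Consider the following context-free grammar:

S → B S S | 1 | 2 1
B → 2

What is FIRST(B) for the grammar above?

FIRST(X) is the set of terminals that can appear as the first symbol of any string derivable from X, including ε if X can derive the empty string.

We compute FIRST(B) using the standard algorithm.
FIRST(B) = {2}
FIRST(S) = {1, 2}
Therefore, FIRST(B) = {2}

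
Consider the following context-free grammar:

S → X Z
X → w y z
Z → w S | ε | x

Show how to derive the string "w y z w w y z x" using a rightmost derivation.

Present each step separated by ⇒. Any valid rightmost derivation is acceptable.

S ⇒ X Z ⇒ X w S ⇒ X w X Z ⇒ X w X x ⇒ X w w y z x ⇒ w y z w w y z x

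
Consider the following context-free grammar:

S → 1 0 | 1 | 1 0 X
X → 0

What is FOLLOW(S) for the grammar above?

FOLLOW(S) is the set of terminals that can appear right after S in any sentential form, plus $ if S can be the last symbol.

We compute FOLLOW(S) using the standard algorithm.
FOLLOW(S) starts with {$}.
FIRST(S) = {1}
FIRST(X) = {0}
FOLLOW(S) = {$}
FOLLOW(X) = {$}
Therefore, FOLLOW(S) = {$}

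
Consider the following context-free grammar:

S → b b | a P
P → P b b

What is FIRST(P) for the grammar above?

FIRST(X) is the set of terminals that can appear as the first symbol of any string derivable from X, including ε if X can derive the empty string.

We compute FIRST(P) using the standard algorithm.
FIRST(P) = {}
FIRST(S) = {a, b}
Therefore, FIRST(P) = {}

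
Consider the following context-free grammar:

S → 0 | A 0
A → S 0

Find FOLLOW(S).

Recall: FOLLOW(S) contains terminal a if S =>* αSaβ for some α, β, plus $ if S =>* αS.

We compute FOLLOW(S) using the standard algorithm.
FOLLOW(S) starts with {$}.
FIRST(A) = {0}
FIRST(S) = {0}
FOLLOW(A) = {0}
FOLLOW(S) = {$, 0}
Therefore, FOLLOW(S) = {$, 0}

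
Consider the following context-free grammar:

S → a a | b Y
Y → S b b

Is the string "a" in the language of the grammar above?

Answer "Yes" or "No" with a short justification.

No - no valid derivation exists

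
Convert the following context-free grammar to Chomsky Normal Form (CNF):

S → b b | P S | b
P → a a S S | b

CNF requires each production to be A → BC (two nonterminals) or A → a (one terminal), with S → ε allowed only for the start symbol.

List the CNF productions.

TB → b; S → b; TA → a; P → b; S → TB TB; S → P S; P → TA X0; X0 → TA X1; X1 → S S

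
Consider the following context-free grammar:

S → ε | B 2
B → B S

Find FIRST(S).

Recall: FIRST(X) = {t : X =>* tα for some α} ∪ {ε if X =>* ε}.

We compute FIRST(S) using the standard algorithm.
FIRST(B) = {}
FIRST(S) = {ε}
Therefore, FIRST(S) = {ε}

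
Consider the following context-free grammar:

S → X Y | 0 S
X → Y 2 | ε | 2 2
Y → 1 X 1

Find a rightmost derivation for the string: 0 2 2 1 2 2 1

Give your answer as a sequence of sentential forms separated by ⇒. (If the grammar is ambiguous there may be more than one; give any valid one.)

S ⇒ 0 S ⇒ 0 X Y ⇒ 0 X 1 X 1 ⇒ 0 X 1 2 2 1 ⇒ 0 2 2 1 2 2 1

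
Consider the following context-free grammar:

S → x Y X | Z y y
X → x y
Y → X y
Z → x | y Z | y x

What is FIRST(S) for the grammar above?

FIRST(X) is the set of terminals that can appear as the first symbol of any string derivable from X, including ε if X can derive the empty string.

We compute FIRST(S) using the standard algorithm.
FIRST(S) = {x, y}
FIRST(X) = {x}
FIRST(Y) = {x}
FIRST(Z) = {x, y}
Therefore, FIRST(S) = {x, y}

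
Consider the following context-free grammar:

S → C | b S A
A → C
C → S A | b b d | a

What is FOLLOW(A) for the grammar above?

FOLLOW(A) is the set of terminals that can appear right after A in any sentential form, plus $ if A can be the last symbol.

We compute FOLLOW(A) using the standard algorithm.
FOLLOW(S) starts with {$}.
FIRST(A) = {a, b}
FIRST(C) = {a, b}
FIRST(S) = {a, b}
FOLLOW(A) = {$, a, b}
FOLLOW(C) = {$, a, b}
FOLLOW(S) = {$, a, b}
Therefore, FOLLOW(A) = {$, a, b}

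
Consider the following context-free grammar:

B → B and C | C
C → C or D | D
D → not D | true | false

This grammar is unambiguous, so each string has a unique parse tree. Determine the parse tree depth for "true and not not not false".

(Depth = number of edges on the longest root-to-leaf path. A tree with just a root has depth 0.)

6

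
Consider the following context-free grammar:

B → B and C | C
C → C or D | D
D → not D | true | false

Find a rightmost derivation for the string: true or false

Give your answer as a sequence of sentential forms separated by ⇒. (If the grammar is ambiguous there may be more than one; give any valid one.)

B ⇒ C ⇒ C or D ⇒ C or false ⇒ D or false ⇒ true or false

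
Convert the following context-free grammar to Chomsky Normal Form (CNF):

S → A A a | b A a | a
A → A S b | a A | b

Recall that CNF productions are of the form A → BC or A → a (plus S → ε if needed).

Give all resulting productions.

TA → a; TB → b; S → a; A → b; S → A X0; X0 → A TA; S → TB X1; X1 → A TA; A → A X2; X2 → S TB; A → TA A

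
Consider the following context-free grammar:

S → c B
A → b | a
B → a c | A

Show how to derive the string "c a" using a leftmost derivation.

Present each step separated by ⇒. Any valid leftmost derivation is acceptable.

S ⇒ c B ⇒ c A ⇒ c a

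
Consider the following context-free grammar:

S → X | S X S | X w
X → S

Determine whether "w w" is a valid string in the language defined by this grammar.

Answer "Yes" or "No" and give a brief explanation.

No - no valid derivation exists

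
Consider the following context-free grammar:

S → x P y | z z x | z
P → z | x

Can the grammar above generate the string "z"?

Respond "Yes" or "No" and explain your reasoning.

Yes - a valid derivation exists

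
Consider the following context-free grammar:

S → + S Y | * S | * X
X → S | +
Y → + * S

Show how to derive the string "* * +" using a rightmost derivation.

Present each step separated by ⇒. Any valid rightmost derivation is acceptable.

S ⇒ * S ⇒ * * X ⇒ * * +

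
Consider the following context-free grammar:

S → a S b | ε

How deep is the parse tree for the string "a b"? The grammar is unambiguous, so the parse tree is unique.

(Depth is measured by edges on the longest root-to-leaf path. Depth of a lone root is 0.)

2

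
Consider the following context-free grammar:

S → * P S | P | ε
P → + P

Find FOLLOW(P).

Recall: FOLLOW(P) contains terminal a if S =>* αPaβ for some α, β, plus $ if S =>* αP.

We compute FOLLOW(P) using the standard algorithm.
FOLLOW(S) starts with {$}.
FIRST(P) = {+}
FIRST(S) = {*, +, ε}
FOLLOW(P) = {$, *, +}
FOLLOW(S) = {$}
Therefore, FOLLOW(P) = {$, *, +}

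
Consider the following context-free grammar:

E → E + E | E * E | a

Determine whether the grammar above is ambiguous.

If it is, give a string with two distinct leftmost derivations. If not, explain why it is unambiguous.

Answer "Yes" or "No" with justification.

Yes - the string 'a + a + a * a' has two distinct leftmost derivations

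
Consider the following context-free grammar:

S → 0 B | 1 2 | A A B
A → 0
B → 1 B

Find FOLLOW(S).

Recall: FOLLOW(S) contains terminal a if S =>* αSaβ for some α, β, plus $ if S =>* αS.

We compute FOLLOW(S) using the standard algorithm.
FOLLOW(S) starts with {$}.
FIRST(A) = {0}
FIRST(B) = {1}
FIRST(S) = {0, 1}
FOLLOW(A) = {0, 1}
FOLLOW(B) = {$}
FOLLOW(S) = {$}
Therefore, FOLLOW(S) = {$}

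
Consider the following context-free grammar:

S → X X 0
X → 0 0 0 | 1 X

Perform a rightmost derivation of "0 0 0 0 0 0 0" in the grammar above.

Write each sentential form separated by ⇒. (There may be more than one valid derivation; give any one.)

S ⇒ X X 0 ⇒ X 0 0 0 0 ⇒ 0 0 0 0 0 0 0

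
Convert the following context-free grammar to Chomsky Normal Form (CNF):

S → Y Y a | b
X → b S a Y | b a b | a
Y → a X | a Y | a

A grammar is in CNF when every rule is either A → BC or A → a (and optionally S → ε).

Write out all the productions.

TA → a; S → b; TB → b; X → a; Y → a; S → Y X0; X0 → Y TA; X → TB X1; X1 → S X2; X2 → TA Y; X → TB X3; X3 → TA TB; Y → TA X; Y → TA Y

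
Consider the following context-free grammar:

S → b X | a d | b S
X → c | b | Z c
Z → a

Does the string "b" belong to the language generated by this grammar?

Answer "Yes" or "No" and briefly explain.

No - no valid derivation exists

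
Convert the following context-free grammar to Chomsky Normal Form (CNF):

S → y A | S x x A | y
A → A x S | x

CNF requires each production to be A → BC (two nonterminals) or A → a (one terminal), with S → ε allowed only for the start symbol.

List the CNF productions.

TY → y; TX → x; S → y; A → x; S → TY A; S → S X0; X0 → TX X1; X1 → TX A; A → A X2; X2 → TX S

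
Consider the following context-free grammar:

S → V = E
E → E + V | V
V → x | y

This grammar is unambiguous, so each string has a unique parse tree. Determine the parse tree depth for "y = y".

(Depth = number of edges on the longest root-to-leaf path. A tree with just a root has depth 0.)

3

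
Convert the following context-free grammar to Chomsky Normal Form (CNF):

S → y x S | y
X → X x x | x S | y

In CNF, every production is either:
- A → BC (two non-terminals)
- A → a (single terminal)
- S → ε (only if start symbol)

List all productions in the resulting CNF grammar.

TY → y; TX → x; S → y; X → y; S → TY X0; X0 → TX S; X → X X1; X1 → TX TX; X → TX S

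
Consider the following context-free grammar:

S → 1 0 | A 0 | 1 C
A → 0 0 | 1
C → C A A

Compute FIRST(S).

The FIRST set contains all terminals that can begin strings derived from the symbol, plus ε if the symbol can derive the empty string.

We compute FIRST(S) using the standard algorithm.
FIRST(A) = {0, 1}
FIRST(C) = {}
FIRST(S) = {0, 1}
Therefore, FIRST(S) = {0, 1}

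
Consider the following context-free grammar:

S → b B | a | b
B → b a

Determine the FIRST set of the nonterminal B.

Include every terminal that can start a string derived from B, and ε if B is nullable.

We compute FIRST(B) using the standard algorithm.
FIRST(B) = {b}
FIRST(S) = {a, b}
Therefore, FIRST(B) = {b}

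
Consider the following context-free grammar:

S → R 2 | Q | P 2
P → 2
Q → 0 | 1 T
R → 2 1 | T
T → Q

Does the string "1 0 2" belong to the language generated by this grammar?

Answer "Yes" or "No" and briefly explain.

Yes - a valid derivation exists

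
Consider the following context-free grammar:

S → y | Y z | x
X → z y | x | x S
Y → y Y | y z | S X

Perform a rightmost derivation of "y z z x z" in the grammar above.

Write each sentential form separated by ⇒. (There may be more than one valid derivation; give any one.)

S ⇒ Y z ⇒ S X z ⇒ S x z ⇒ Y z x z ⇒ y z z x z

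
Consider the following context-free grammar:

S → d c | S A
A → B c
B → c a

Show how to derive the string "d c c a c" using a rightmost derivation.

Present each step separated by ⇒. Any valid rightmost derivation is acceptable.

S ⇒ S A ⇒ S B c ⇒ S c a c ⇒ d c c a c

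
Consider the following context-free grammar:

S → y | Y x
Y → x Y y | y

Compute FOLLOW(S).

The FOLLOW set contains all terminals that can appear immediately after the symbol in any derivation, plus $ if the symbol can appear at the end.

We compute FOLLOW(S) using the standard algorithm.
FOLLOW(S) starts with {$}.
FIRST(S) = {x, y}
FIRST(Y) = {x, y}
FOLLOW(S) = {$}
FOLLOW(Y) = {x, y}
Therefore, FOLLOW(S) = {$}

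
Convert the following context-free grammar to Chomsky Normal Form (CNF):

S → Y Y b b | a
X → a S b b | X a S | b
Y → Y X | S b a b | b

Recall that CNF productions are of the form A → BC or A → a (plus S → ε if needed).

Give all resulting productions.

TB → b; S → a; TA → a; X → b; Y → b; S → Y X0; X0 → Y X1; X1 → TB TB; X → TA X2; X2 → S X3; X3 → TB TB; X → X X4; X4 → TA S; Y → Y X; Y → S X5; X5 → TB X6; X6 → TA TB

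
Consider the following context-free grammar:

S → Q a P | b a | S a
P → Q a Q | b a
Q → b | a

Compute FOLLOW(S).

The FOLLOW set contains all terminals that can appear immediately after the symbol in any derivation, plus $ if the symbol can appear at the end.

We compute FOLLOW(S) using the standard algorithm.
FOLLOW(S) starts with {$}.
FIRST(P) = {a, b}
FIRST(Q) = {a, b}
FIRST(S) = {a, b}
FOLLOW(P) = {$, a}
FOLLOW(Q) = {$, a}
FOLLOW(S) = {$, a}
Therefore, FOLLOW(S) = {$, a}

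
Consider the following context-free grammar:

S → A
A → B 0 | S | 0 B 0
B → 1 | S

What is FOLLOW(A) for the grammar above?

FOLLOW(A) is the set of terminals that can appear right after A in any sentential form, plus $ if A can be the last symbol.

We compute FOLLOW(A) using the standard algorithm.
FOLLOW(S) starts with {$}.
FIRST(A) = {0, 1}
FIRST(B) = {0, 1}
FIRST(S) = {0, 1}
FOLLOW(A) = {$, 0}
FOLLOW(B) = {0}
FOLLOW(S) = {$, 0}
Therefore, FOLLOW(A) = {$, 0}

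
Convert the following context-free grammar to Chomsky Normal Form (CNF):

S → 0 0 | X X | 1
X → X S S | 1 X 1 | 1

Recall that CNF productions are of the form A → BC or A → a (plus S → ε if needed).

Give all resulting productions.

T0 → 0; S → 1; T1 → 1; X → 1; S → T0 T0; S → X X; X → X X0; X0 → S S; X → T1 X1; X1 → X T1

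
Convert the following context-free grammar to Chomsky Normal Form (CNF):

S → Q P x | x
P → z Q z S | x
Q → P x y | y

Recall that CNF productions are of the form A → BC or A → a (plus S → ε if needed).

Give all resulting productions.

TX → x; S → x; TZ → z; P → x; TY → y; Q → y; S → Q X0; X0 → P TX; P → TZ X1; X1 → Q X2; X2 → TZ S; Q → P X3; X3 → TX TY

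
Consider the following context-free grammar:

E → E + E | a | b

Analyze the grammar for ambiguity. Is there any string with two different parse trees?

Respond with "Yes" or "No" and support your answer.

Yes - the string 'a + b + b + b' has two distinct parse trees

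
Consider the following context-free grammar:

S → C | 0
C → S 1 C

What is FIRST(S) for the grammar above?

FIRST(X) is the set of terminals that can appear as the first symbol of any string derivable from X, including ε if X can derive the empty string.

We compute FIRST(S) using the standard algorithm.
FIRST(C) = {0}
FIRST(S) = {0}
Therefore, FIRST(S) = {0}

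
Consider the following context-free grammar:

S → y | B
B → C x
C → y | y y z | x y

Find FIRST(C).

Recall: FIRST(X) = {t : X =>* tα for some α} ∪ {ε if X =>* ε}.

We compute FIRST(C) using the standard algorithm.
FIRST(B) = {x, y}
FIRST(C) = {x, y}
FIRST(S) = {x, y}
Therefore, FIRST(C) = {x, y}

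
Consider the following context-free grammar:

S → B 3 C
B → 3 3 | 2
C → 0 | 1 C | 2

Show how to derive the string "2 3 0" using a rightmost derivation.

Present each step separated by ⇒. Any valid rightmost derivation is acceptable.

S ⇒ B 3 C ⇒ B 3 0 ⇒ 2 3 0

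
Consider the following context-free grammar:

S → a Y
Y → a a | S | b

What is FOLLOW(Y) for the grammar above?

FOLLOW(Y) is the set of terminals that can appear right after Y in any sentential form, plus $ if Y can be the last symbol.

We compute FOLLOW(Y) using the standard algorithm.
FOLLOW(S) starts with {$}.
FIRST(S) = {a}
FIRST(Y) = {a, b}
FOLLOW(S) = {$}
FOLLOW(Y) = {$}
Therefore, FOLLOW(Y) = {$}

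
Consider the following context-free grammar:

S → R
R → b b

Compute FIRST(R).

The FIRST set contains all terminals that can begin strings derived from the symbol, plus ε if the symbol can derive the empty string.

We compute FIRST(R) using the standard algorithm.
FIRST(R) = {b}
FIRST(S) = {b}
Therefore, FIRST(R) = {b}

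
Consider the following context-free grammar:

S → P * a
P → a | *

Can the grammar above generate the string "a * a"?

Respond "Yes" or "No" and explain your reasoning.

Yes - a valid derivation exists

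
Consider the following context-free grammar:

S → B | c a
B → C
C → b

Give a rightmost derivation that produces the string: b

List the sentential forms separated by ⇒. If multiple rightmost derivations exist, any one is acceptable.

S ⇒ B ⇒ C ⇒ b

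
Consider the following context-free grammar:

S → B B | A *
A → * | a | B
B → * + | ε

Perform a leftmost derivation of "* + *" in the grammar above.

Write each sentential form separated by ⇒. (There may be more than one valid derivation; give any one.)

S ⇒ A * ⇒ B * ⇒ * + *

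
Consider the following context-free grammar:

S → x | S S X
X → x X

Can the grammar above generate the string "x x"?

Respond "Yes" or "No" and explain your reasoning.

No - no valid derivation exists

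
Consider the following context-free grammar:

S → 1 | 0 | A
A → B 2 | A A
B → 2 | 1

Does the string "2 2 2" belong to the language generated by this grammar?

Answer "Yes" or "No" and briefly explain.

No - no valid derivation exists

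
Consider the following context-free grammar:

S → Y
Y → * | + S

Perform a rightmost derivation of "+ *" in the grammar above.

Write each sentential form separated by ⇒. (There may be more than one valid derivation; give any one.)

S ⇒ Y ⇒ + S ⇒ + Y ⇒ + *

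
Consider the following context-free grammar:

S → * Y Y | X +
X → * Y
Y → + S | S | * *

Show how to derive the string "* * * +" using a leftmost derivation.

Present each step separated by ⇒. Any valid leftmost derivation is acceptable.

S ⇒ X + ⇒ * Y + ⇒ * * * +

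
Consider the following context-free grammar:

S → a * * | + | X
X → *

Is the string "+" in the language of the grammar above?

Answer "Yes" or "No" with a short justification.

Yes - a valid derivation exists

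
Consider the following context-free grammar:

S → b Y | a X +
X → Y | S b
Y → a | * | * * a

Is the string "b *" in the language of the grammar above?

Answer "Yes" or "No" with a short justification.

Yes - a valid derivation exists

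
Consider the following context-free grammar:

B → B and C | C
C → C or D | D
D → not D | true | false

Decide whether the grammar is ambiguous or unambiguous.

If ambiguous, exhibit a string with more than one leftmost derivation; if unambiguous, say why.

Unambiguous - every string in the language has a unique leftmost derivation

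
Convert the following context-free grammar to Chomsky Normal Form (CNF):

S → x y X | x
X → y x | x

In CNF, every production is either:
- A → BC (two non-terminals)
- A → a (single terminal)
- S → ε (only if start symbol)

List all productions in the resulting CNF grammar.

TX → x; TY → y; S → x; X → x; S → TX X0; X0 → TY X; X → TY TX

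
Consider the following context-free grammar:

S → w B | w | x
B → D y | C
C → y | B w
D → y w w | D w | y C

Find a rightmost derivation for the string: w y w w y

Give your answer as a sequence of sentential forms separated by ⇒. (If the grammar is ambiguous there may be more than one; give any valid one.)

S ⇒ w B ⇒ w D y ⇒ w y w w y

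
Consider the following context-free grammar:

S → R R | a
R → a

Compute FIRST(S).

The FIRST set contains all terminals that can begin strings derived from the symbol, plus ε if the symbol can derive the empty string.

We compute FIRST(S) using the standard algorithm.
FIRST(R) = {a}
FIRST(S) = {a}
Therefore, FIRST(S) = {a}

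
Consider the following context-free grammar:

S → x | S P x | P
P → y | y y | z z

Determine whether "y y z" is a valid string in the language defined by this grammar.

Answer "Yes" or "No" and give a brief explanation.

No - no valid derivation exists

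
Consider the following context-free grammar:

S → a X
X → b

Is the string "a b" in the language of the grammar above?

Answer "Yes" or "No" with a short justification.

Yes - a valid derivation exists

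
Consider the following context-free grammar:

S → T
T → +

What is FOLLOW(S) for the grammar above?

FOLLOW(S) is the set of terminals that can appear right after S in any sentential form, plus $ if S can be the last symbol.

We compute FOLLOW(S) using the standard algorithm.
FOLLOW(S) starts with {$}.
FIRST(S) = {+}
FIRST(T) = {+}
FOLLOW(S) = {$}
FOLLOW(T) = {$}
Therefore, FOLLOW(S) = {$}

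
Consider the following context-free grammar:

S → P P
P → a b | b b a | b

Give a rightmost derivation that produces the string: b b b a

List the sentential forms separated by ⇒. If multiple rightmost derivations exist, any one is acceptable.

S ⇒ P P ⇒ P b b a ⇒ b b b a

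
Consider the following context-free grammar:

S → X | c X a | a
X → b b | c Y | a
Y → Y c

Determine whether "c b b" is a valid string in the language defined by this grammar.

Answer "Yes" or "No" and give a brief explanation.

No - no valid derivation exists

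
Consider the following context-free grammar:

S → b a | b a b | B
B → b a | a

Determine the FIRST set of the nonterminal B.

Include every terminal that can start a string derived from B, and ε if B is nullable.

We compute FIRST(B) using the standard algorithm.
FIRST(B) = {a, b}
FIRST(S) = {a, b}
Therefore, FIRST(B) = {a, b}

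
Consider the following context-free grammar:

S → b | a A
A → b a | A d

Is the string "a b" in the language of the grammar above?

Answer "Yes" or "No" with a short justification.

No - no valid derivation exists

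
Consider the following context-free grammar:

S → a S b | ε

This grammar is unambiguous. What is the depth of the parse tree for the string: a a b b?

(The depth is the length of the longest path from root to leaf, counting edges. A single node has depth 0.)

3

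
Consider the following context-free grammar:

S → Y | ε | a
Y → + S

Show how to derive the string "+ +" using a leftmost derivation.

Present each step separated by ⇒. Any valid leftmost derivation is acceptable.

S ⇒ Y ⇒ + S ⇒ + Y ⇒ + + S ⇒ + +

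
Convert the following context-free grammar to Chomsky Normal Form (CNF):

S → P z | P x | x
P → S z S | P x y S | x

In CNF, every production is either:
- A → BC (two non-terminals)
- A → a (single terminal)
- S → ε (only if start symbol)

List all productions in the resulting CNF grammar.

TZ → z; TX → x; S → x; TY → y; P → x; S → P TZ; S → P TX; P → S X0; X0 → TZ S; P → P X1; X1 → TX X2; X2 → TY S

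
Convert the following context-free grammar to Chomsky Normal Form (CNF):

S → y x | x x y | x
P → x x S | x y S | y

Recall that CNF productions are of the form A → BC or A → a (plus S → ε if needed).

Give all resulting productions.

TY → y; TX → x; S → x; P → y; S → TY TX; S → TX X0; X0 → TX TY; P → TX X1; X1 → TX S; P → TX X2; X2 → TY S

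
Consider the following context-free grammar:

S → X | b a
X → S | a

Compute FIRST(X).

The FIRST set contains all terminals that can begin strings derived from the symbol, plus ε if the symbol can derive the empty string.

We compute FIRST(X) using the standard algorithm.
FIRST(S) = {a, b}
FIRST(X) = {a, b}
Therefore, FIRST(X) = {a, b}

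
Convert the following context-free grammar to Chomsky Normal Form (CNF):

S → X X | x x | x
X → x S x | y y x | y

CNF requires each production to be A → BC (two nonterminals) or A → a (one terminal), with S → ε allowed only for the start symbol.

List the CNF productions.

TX → x; S → x; TY → y; X → y; S → X X; S → TX TX; X → TX X0; X0 → S TX; X → TY X1; X1 → TY TX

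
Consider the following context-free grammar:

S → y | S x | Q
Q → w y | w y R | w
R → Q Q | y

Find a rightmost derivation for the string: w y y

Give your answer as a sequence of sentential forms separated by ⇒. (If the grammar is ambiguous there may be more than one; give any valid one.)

S ⇒ Q ⇒ w y R ⇒ w y y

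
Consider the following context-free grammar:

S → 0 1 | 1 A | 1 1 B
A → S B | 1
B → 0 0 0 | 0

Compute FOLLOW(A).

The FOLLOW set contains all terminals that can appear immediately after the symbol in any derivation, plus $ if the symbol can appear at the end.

We compute FOLLOW(A) using the standard algorithm.
FOLLOW(S) starts with {$}.
FIRST(A) = {0, 1}
FIRST(B) = {0}
FIRST(S) = {0, 1}
FOLLOW(A) = {$, 0}
FOLLOW(B) = {$, 0}
FOLLOW(S) = {$, 0}
Therefore, FOLLOW(A) = {$, 0}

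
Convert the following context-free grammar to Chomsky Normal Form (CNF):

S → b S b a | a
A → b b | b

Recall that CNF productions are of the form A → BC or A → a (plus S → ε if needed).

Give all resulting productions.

TB → b; TA → a; S → a; A → b; S → TB X0; X0 → S X1; X1 → TB TA; A → TB TB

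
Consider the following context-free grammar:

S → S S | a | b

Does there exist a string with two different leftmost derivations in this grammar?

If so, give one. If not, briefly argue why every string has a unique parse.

Yes - the string 'b b a b' has two distinct leftmost derivations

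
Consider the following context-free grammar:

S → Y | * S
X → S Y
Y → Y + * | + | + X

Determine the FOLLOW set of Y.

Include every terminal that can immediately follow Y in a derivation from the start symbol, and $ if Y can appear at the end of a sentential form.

We compute FOLLOW(Y) using the standard algorithm.
FOLLOW(S) starts with {$}.
FIRST(S) = {*, +}
FIRST(X) = {*, +}
FIRST(Y) = {+}
FOLLOW(S) = {$, +}
FOLLOW(X) = {$, +}
FOLLOW(Y) = {$, +}
Therefore, FOLLOW(Y) = {$, +}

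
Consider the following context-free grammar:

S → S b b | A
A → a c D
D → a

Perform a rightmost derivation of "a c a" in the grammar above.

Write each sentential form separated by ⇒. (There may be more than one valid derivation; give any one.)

S ⇒ A ⇒ a c D ⇒ a c a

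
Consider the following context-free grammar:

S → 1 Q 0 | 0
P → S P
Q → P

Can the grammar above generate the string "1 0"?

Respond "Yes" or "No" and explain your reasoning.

No - no valid derivation exists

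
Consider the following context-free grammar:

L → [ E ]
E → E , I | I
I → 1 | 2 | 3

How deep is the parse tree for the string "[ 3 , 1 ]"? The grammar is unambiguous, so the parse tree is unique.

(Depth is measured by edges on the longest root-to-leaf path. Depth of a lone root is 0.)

4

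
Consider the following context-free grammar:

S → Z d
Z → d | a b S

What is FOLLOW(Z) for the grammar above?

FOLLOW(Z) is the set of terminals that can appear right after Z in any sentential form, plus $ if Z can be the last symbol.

We compute FOLLOW(Z) using the standard algorithm.
FOLLOW(S) starts with {$}.
FIRST(S) = {a, d}
FIRST(Z) = {a, d}
FOLLOW(S) = {$, d}
FOLLOW(Z) = {d}
Therefore, FOLLOW(Z) = {d}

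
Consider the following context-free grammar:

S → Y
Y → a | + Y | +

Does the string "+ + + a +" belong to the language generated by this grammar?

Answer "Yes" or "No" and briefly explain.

No - no valid derivation exists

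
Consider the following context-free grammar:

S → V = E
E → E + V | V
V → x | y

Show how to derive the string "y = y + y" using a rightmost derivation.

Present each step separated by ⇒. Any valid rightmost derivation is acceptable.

S ⇒ V = E ⇒ V = E + V ⇒ V = E + y ⇒ V = V + y ⇒ V = y + y ⇒ y = y + y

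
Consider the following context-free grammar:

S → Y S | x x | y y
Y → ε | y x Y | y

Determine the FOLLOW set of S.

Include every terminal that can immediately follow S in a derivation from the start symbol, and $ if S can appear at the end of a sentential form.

We compute FOLLOW(S) using the standard algorithm.
FOLLOW(S) starts with {$}.
FIRST(S) = {x, y}
FIRST(Y) = {y, ε}
FOLLOW(S) = {$}
FOLLOW(Y) = {x, y}
Therefore, FOLLOW(S) = {$}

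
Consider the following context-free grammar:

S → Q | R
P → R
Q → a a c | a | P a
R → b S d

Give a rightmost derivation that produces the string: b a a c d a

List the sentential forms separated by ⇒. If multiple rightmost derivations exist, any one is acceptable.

S ⇒ Q ⇒ P a ⇒ R a ⇒ b S d a ⇒ b Q d a ⇒ b a a c d a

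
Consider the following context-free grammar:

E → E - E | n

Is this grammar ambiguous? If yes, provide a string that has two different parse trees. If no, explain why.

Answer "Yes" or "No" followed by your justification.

Yes - the string 'n - n - n - n - n' has two distinct leftmost derivations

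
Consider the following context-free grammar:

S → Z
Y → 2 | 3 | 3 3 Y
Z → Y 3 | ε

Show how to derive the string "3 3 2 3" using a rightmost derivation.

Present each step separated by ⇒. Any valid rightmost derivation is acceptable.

S ⇒ Z ⇒ Y 3 ⇒ 3 3 Y 3 ⇒ 3 3 2 3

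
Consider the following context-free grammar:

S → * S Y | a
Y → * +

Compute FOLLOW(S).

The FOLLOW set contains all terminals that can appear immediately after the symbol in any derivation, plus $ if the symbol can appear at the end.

We compute FOLLOW(S) using the standard algorithm.
FOLLOW(S) starts with {$}.
FIRST(S) = {*, a}
FIRST(Y) = {*}
FOLLOW(S) = {$, *}
FOLLOW(Y) = {$, *}
Therefore, FOLLOW(S) = {$, *}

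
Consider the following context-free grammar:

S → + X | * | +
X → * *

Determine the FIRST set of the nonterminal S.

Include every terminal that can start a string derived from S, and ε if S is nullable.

We compute FIRST(S) using the standard algorithm.
FIRST(S) = {*, +}
FIRST(X) = {*}
Therefore, FIRST(S) = {*, +}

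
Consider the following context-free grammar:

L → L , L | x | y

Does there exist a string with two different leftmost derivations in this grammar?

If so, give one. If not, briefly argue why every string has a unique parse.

Yes - the string 'y , x , y , y , y' has two distinct leftmost derivations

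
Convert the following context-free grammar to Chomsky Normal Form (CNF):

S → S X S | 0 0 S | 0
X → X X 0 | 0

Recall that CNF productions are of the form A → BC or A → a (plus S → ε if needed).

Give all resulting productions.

T0 → 0; S → 0; X → 0; S → S X0; X0 → X S; S → T0 X1; X1 → T0 S; X → X X2; X2 → X T0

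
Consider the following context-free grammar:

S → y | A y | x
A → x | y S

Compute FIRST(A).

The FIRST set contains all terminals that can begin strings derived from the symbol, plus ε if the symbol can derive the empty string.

We compute FIRST(A) using the standard algorithm.
FIRST(A) = {x, y}
FIRST(S) = {x, y}
Therefore, FIRST(A) = {x, y}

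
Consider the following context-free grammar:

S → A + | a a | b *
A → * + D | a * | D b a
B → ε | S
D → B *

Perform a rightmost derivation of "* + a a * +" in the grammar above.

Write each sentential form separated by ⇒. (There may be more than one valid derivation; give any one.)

S ⇒ A + ⇒ * + D + ⇒ * + B * + ⇒ * + S * + ⇒ * + a a * +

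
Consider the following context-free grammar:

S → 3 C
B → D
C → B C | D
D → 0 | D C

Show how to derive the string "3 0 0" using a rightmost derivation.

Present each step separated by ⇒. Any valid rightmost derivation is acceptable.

S ⇒ 3 C ⇒ 3 B C ⇒ 3 B D ⇒ 3 B 0 ⇒ 3 D 0 ⇒ 3 0 0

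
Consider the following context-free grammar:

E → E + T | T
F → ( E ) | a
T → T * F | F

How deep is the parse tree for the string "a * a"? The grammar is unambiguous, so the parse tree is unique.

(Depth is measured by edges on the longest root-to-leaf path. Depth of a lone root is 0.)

4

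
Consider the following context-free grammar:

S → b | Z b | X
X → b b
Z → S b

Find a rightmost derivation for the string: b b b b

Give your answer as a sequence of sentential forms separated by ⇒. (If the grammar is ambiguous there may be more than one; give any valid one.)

S ⇒ Z b ⇒ S b b ⇒ X b b ⇒ b b b b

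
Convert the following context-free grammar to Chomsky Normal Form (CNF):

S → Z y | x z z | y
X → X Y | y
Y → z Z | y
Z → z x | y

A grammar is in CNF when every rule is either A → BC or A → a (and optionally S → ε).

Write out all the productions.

TY → y; TX → x; TZ → z; S → y; X → y; Y → y; Z → y; S → Z TY; S → TX X0; X0 → TZ TZ; X → X Y; Y → TZ Z; Z → TZ TX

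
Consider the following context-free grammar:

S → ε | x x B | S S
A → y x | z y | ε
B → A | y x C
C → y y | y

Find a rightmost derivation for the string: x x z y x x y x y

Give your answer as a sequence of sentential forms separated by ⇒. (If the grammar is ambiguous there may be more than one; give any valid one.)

S ⇒ S S ⇒ S x x B ⇒ S x x y x C ⇒ S x x y x y ⇒ x x B x x y x y ⇒ x x A x x y x y ⇒ x x z y x x y x y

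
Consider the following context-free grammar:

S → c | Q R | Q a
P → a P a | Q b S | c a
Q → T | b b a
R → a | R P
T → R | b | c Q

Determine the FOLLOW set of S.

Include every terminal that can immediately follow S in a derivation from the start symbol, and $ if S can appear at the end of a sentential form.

We compute FOLLOW(S) using the standard algorithm.
FOLLOW(S) starts with {$}.
FIRST(P) = {a, b, c}
FIRST(Q) = {a, b, c}
FIRST(R) = {a}
FIRST(S) = {a, b, c}
FIRST(T) = {a, b, c}
FOLLOW(P) = {$, a, b, c}
FOLLOW(Q) = {a, b}
FOLLOW(R) = {$, a, b, c}
FOLLOW(S) = {$, a, b, c}
FOLLOW(T) = {a, b}
Therefore, FOLLOW(S) = {$, a, b, c}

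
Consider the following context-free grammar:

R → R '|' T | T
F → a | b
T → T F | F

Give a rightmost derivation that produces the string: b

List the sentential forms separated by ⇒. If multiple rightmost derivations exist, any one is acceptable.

R ⇒ T ⇒ F ⇒ b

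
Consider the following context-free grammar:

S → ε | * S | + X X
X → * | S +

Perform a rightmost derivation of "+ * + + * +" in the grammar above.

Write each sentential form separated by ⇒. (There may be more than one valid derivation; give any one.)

S ⇒ + X X ⇒ + X S + ⇒ + X + X X + ⇒ + X + X * + ⇒ + X + S + * + ⇒ + X + + * + ⇒ + * + + * +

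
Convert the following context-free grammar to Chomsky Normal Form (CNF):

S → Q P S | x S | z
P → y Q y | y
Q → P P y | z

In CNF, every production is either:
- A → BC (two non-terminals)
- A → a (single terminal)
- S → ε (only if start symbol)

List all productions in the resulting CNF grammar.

TX → x; S → z; TY → y; P → y; Q → z; S → Q X0; X0 → P S; S → TX S; P → TY X1; X1 → Q TY; Q → P X2; X2 → P TY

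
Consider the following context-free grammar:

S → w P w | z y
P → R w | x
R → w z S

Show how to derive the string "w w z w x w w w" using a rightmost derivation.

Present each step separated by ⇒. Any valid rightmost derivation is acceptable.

S ⇒ w P w ⇒ w R w w ⇒ w w z S w w ⇒ w w z w P w w w ⇒ w w z w x w w w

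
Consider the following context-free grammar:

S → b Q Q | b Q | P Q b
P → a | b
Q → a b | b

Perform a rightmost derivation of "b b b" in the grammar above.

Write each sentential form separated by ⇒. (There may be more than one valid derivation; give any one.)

S ⇒ b Q Q ⇒ b Q b ⇒ b b b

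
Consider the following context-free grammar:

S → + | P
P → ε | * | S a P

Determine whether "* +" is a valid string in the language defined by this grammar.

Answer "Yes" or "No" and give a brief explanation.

No - no valid derivation exists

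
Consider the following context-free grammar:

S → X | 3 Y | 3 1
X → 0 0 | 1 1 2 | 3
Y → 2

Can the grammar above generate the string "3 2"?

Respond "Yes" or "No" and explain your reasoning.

Yes - a valid derivation exists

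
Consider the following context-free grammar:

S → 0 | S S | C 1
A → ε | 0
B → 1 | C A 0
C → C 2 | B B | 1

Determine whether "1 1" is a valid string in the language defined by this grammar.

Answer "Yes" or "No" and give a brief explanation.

Yes - a valid derivation exists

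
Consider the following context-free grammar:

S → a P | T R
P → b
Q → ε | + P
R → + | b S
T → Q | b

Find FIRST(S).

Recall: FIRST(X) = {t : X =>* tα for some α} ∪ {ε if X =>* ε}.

We compute FIRST(S) using the standard algorithm.
FIRST(P) = {b}
FIRST(Q) = {+, ε}
FIRST(R) = {+, b}
FIRST(S) = {+, a, b}
FIRST(T) = {+, b, ε}
Therefore, FIRST(S) = {+, a, b}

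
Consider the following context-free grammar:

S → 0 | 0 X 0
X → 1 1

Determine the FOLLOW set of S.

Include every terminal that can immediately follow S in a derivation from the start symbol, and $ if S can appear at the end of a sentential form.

We compute FOLLOW(S) using the standard algorithm.
FOLLOW(S) starts with {$}.
FIRST(S) = {0}
FIRST(X) = {1}
FOLLOW(S) = {$}
FOLLOW(X) = {0}
Therefore, FOLLOW(S) = {$}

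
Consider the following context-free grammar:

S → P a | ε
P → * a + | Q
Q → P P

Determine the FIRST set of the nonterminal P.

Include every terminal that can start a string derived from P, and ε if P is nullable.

We compute FIRST(P) using the standard algorithm.
FIRST(P) = {*}
FIRST(Q) = {*}
FIRST(S) = {*, ε}
Therefore, FIRST(P) = {*}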